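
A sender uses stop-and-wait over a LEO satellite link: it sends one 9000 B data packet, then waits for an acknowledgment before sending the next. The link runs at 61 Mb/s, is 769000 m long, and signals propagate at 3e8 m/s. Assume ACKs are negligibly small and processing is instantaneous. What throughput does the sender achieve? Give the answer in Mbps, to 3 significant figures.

t_tx = L/R = 72000/61000000 = 0.00118033 s.
t_prop = 769000/300000000 = 0.00256333 s; RTT = 0.00512667 s.
Cycle = t_tx + RTT = 0.00630699 s.
Throughput = L / cycle = 72000 / 0.00630699 = 11.4 Mbps.

11.4 Mbps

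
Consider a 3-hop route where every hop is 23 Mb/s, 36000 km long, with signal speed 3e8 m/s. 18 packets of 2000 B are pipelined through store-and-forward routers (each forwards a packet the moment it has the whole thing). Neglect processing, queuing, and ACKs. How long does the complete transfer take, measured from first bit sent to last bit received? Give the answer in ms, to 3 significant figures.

Per-hop transmission t_tx = L/R = 16000/23000000 = 0.695652 ms.
Per-hop propagation t_prop = 36000000/300000000 = 120 ms.
Pipeline fill: first packet needs 3·t_tx to clear all hops; remaining 17 packets each add one t_tx.
Total = (3+18-1)·t_tx + 3·t_prop = 20·0.695652 + 3·120 = 374 ms.

374 ms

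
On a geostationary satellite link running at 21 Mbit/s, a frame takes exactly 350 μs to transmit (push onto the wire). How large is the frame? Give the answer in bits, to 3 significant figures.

7350 bits

L = R × t_tx = 21000000 b/s × 0.00035 s = 7350 bits.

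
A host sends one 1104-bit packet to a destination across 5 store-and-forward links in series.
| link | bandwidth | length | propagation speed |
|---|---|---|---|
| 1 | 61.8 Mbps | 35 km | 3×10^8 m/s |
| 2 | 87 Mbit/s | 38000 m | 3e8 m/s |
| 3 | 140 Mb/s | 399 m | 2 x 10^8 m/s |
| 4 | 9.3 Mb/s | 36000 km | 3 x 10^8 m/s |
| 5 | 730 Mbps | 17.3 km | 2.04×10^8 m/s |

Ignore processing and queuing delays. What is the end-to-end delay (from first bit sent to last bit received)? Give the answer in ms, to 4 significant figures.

Transmission delays (L/R per hop): 0.0178641, 0.0126897, 0.00788571, 0.11871, 0.00151233 ms; sum = 0.158661 ms.
Propagation delays (d/s per hop): 0.116667, 0.126667, 0.001995, 120, 0.0848039 ms; sum = 120.33 ms.
End-to-end = 120.5 ms.

120.5 ms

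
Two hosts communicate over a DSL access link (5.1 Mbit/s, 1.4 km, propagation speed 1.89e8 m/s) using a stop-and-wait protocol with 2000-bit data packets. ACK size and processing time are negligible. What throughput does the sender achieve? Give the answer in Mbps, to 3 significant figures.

t_tx = L/R = 2000/5100000 = 0.000392157 s.
t_prop = 1400/189000000 = 7.40741e-06 s; RTT = 1.48148e-05 s.
Cycle = t_tx + RTT = 0.000406972 s.
Throughput = L / cycle = 2000 / 0.000406972 = 4.91 Mbps.

4.91 Mbps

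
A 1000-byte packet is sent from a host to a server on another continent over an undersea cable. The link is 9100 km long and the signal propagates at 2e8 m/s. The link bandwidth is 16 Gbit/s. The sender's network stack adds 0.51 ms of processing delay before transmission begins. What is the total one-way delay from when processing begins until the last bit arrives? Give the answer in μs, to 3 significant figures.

L = 1000 × 8 = 8000 bits.
Transmission delay = L/R = 8000 / 16000000000 = 0.5 μs.
Propagation delay = d/s = 9100000 m / 200000000 m/s = 45500 μs.
Plus processing delay 0.51 ms = 510 μs.
Total = 46000 μs.

46000 μs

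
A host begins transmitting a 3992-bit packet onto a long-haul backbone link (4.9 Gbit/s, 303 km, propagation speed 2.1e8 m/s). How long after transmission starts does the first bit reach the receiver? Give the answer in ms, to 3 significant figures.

1.44 ms

First bit experiences only propagation delay: d/s = 303000/210000000 = 1.44 ms.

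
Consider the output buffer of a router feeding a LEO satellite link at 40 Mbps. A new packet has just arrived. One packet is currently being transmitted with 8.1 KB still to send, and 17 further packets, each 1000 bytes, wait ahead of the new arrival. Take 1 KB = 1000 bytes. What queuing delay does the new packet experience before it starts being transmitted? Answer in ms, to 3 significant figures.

Each queued packet: L/R = 8000/40000000 = 0.2 ms.
17 queued → 3.4 ms.
Plus remaining 64800 bits of current packet: 1.62 ms.
Queuing delay = 5.02 ms.

5.02 ms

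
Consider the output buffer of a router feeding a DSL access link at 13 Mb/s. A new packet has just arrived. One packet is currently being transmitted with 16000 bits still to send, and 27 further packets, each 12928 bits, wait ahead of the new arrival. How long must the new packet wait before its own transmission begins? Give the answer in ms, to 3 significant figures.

Each queued packet: L/R = 12928/13000000 = 0.994462 ms.
27 queued → 26.8505 ms.
Plus remaining 16000 bits of current packet: 1.23077 ms.
Queuing delay = 28.1 ms.

28.1 ms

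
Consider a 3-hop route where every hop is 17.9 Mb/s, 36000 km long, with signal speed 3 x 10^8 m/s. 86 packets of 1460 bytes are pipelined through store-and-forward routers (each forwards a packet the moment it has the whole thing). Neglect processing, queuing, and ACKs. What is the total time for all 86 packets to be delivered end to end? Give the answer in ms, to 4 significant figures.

417.4 ms

Per-hop transmission t_tx = L/R = 11680/17900000 = 0.652514 ms.
Per-hop propagation t_prop = 36000000/300000000 = 120 ms.
Pipeline fill: first packet needs 3·t_tx to clear all hops; remaining 85 packets each add one t_tx.
Total = (3+86-1)·t_tx + 3·t_prop = 88·0.652514 + 3·120 = 417.4 ms.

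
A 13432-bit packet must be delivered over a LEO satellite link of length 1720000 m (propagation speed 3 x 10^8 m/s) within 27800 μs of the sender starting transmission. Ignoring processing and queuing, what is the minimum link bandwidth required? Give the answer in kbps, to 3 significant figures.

609 kbps

Propagation delay = 1720000 / 300000000 = 5733.33 μs.
Transmission budget = 27800 − 5733.33 = 22066.7 μs.
R ≥ L / t_tx = 13432 bits / 0.0220667 s = 609 kbps.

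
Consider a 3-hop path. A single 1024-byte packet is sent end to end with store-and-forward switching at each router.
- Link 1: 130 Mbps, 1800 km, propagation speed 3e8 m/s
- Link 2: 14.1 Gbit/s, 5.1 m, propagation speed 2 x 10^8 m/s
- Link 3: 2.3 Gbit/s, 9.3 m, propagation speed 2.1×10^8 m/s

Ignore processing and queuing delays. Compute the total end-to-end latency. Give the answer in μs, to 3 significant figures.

L = 1024 × 8 = 8192 bits.
Transmission delays (L/R per hop): 63.0154, 0.580993, 3.56174 μs; sum = 67.1581 μs.
Propagation delays (d/s per hop): 6000, 0.0255, 0.0442857 μs; sum = 6000.07 μs.
End-to-end = 6070 μs.

6070 μs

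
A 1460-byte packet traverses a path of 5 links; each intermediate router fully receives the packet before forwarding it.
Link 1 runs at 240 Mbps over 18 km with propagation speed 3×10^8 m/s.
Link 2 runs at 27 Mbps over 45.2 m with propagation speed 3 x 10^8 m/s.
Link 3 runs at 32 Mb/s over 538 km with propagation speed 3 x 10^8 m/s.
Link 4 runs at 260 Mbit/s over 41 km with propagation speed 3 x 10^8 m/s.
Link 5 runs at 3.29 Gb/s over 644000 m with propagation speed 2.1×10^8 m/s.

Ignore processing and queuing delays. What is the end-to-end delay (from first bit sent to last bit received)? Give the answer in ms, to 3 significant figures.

5.95 ms

L = 1460 × 8 = 11680 bits.
Transmission delays (L/R per hop): 0.0486667, 0.432593, 0.365, 0.0449231, 0.00355015 ms; sum = 0.894732 ms.
Propagation delays (d/s per hop): 0.06, 0.000150667, 1.79333, 0.136667, 3.06667 ms; sum = 5.05682 ms.
End-to-end = 5.95 ms.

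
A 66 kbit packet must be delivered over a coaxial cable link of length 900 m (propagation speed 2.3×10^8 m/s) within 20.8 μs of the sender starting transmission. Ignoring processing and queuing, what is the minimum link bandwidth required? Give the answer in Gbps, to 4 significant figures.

3.908 Gbps

Propagation delay = 900 / 2.3e+08 = 3.91304 μs.
Transmission budget = 20.8 − 3.91304 = 16.887 μs.
R ≥ L / t_tx = 66000 bits / 1.6887e-05 s = 3.908 Gbps.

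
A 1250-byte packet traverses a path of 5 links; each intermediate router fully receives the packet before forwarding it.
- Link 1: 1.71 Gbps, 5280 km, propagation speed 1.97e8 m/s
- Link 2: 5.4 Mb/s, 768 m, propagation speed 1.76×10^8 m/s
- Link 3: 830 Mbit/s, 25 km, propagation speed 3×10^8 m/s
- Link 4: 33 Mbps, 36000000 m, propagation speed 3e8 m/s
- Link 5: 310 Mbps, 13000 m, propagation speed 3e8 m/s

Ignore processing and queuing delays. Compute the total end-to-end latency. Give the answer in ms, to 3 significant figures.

149 ms

L = 1250 × 8 = 10000 bits.
Transmission delays (L/R per hop): 0.00584795, 1.85185, 0.0120482, 0.30303, 0.0322581 ms; sum = 2.20504 ms.
Propagation delays (d/s per hop): 26.802, 0.00436364, 0.0833333, 120, 0.0433333 ms; sum = 146.933 ms.
End-to-end = 149 ms.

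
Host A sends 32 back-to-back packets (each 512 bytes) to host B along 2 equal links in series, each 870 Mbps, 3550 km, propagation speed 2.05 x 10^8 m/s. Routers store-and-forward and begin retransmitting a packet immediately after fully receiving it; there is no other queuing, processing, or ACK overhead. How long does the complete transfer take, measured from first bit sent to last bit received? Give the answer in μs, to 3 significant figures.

Per-hop transmission t_tx = L/R = 4096/870000000 = 4.70805 μs.
Per-hop propagation t_prop = 3550000/2.05e+08 = 17317.1 μs.
Pipeline fill: first packet needs 2·t_tx to clear all hops; remaining 31 packets each add one t_tx.
Total = (2+32-1)·t_tx + 2·t_prop = 33·4.70805 + 2·17317.1 = 34800 μs.

34800 μs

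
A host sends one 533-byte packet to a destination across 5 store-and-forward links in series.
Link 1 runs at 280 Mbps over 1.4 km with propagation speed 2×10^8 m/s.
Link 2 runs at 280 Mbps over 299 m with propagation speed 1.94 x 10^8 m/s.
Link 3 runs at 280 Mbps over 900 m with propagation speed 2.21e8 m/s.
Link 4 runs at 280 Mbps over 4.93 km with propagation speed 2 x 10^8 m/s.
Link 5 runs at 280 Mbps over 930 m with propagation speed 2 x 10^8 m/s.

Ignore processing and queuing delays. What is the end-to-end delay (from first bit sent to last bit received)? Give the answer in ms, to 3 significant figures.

0.118 ms

L = 533 × 8 = 4264 bits.
Transmission delay per hop = L/R = 4264/280000000 = 0.0152286 ms; 5 hops → 0.0761429 ms.
Propagation delays (d/s per hop): 0.007, 0.00154124, 0.0040724, 0.02465, 0.00465 ms; sum = 0.0419136 ms.
End-to-end = 0.118 ms.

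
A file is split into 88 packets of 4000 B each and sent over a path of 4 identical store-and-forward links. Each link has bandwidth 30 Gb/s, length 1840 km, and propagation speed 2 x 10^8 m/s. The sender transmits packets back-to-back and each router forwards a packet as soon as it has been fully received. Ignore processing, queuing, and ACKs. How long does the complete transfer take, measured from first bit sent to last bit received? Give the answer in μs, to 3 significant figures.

36900 μs

Per-hop transmission t_tx = L/R = 32000/30000000000 = 1.06667 μs.
Per-hop propagation t_prop = 1840000/200000000 = 9200 μs.
Pipeline fill: first packet needs 4·t_tx to clear all hops; remaining 87 packets each add one t_tx.
Total = (4+88-1)·t_tx + 4·t_prop = 91·1.06667 + 4·9200 = 36900 μs.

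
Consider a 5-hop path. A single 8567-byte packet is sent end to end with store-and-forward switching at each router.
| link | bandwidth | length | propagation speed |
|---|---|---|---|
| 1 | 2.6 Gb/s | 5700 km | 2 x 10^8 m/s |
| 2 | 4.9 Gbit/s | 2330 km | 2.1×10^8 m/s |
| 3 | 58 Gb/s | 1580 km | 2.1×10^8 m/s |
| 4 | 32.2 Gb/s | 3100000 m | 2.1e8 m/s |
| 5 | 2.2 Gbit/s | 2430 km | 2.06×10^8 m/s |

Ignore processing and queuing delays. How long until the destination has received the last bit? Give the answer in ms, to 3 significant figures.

L = 8567 × 8 = 68536 bits.
Transmission delays (L/R per hop): 0.02636, 0.0139869, 0.00118166, 0.00212845, 0.0311527 ms; sum = 0.0748098 ms.
Propagation delays (d/s per hop): 28.5, 11.0952, 7.52381, 14.7619, 11.7961 ms; sum = 73.6771 ms.
End-to-end = 73.8 ms.

73.8 ms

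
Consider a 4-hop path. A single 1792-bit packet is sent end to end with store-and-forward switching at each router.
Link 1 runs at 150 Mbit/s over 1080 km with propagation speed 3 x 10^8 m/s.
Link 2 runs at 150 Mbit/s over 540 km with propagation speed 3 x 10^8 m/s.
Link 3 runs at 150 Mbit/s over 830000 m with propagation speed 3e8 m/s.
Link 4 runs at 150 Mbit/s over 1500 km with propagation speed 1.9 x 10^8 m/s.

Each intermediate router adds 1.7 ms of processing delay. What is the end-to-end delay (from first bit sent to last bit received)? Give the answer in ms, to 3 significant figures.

Transmission delay per hop = L/R = 1792/150000000 = 0.0119467 ms; 4 hops → 0.0477867 ms.
Propagation delays (d/s per hop): 3.6, 1.8, 2.76667, 7.89474 ms; sum = 16.0614 ms.
Processing at 3 router(s): 3 × 1.7 ms = 5.1 ms.
End-to-end = 21.2 ms.

21.2 ms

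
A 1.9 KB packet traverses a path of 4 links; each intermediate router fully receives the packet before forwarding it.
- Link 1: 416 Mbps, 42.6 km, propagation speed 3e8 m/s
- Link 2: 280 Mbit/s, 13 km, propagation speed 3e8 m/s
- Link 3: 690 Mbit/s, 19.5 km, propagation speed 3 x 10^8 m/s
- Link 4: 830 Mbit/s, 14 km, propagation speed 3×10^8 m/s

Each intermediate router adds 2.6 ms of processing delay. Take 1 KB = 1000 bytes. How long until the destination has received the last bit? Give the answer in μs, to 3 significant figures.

L = 15200 bits.
Transmission delays (L/R per hop): 36.5385, 54.2857, 22.029, 18.3133 μs; sum = 131.166 μs.
Propagation delays (d/s per hop): 142, 43.3333, 65, 46.6667 μs; sum = 297 μs.
Processing at 3 router(s): 3 × 2.6 ms = 7800 μs.
End-to-end = 8230 μs.

8230 μs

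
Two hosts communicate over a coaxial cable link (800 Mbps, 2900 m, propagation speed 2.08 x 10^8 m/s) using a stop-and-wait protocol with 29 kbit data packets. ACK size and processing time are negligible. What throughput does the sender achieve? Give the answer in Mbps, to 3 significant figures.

t_tx = L/R = 29000/800000000 = 3.625e-05 s.
t_prop = 2900/208000000 = 1.39423e-05 s; RTT = 2.78846e-05 s.
Cycle = t_tx + RTT = 6.41346e-05 s.
Throughput = L / cycle = 29000 / 6.41346e-05 = 452 Mbps.

452 Mbps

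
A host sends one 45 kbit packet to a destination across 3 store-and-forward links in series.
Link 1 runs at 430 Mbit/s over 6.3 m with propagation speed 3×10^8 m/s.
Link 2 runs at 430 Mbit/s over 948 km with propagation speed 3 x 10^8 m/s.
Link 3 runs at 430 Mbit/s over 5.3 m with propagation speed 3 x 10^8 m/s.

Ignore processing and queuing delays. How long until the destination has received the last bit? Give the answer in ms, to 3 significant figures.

3.47 ms

L = 45000 bits.
Transmission delay per hop = L/R = 45000/430000000 = 0.104651 ms; 3 hops → 0.313953 ms.
Propagation delays (d/s per hop): 2.1e-05, 3.16, 1.76667e-05 ms; sum = 3.16004 ms.
End-to-end = 3.47 ms.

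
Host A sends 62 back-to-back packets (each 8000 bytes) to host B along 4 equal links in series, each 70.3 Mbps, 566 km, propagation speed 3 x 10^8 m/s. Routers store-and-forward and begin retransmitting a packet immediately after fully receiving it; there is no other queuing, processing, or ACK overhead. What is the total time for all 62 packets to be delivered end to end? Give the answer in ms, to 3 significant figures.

66.7 ms

Per-hop transmission t_tx = L/R = 64000/70300000 = 0.910384 ms.
Per-hop propagation t_prop = 566000/300000000 = 1.88667 ms.
Pipeline fill: first packet needs 4·t_tx to clear all hops; remaining 61 packets each add one t_tx.
Total = (4+62-1)·t_tx + 4·t_prop = 65·0.910384 + 4·1.88667 = 66.7 ms.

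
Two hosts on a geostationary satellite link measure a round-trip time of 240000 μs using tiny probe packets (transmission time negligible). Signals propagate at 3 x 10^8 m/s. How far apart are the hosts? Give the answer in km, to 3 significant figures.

One-way propagation = RTT/2 = 120000 μs.
d = s × t = 300000000 × 0.12 = 36000 km.

36000 km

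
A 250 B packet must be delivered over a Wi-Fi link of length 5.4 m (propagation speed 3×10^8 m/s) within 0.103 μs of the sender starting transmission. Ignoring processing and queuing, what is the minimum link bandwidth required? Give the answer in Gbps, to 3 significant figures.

23.5 Gbps

L = 2000 bits.
Propagation delay = 5.4 / 300000000 = 0.018 μs.
Transmission budget = 0.103 − 0.018 = 0.085 μs.
R ≥ L / t_tx = 2000 bits / 8.5e-08 s = 23.5 Gbps.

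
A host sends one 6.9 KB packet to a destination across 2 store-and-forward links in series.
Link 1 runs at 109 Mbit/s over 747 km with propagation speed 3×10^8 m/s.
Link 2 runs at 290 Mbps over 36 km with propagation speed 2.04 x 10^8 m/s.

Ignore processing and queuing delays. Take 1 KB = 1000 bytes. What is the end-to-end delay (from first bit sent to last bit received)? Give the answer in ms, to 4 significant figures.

L = 55200 bits.
Transmission delays (L/R per hop): 0.506422, 0.190345 ms; sum = 0.696767 ms.
Propagation delays (d/s per hop): 2.49, 0.176471 ms; sum = 2.66647 ms.
End-to-end = 3.363 ms.

3.363 ms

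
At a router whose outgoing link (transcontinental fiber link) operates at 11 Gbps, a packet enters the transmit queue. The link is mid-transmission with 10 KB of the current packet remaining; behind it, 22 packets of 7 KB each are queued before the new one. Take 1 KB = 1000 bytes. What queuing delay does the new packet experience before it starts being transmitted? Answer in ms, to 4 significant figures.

0.1193 ms

Each queued packet: L/R = 56000/11000000000 = 0.00509091 ms.
22 queued → 0.112 ms.
Plus remaining 80000 bits of current packet: 0.00727273 ms.
Queuing delay = 0.1193 ms.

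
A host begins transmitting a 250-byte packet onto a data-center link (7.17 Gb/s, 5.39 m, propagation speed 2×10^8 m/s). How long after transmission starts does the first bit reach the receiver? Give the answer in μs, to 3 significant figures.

0.0270 μs

First bit experiences only propagation delay: d/s = 5.39/200000000 = 0.0270 μs.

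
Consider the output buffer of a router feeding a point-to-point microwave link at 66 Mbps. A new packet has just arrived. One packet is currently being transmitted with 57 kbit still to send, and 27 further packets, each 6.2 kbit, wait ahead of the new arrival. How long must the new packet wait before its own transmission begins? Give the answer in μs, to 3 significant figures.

3400 μs

Each queued packet: L/R = 6200/66000000 = 93.9394 μs.
27 queued → 2536.36 μs.
Plus remaining 57000 bits of current packet: 863.636 μs.
Queuing delay = 3400 μs.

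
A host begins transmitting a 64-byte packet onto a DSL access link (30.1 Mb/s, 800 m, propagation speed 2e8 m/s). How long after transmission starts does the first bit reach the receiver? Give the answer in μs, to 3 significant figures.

First bit experiences only propagation delay: d/s = 800/200000000 = 4.00 μs.

4.00 μs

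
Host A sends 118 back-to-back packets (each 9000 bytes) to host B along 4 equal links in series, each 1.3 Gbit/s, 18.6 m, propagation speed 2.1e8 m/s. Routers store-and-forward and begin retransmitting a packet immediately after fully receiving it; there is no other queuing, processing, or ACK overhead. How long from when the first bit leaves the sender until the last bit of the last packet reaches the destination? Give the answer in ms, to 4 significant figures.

Per-hop transmission t_tx = L/R = 72000/1300000000 = 0.0553846 ms.
Per-hop propagation t_prop = 18.6/210000000 = 8.85714e-05 ms.
Pipeline fill: first packet needs 4·t_tx to clear all hops; remaining 117 packets each add one t_tx.
Total = (4+118-1)·t_tx + 4·t_prop = 121·0.0553846 + 4·8.85714e-05 = 6.702 ms.

6.702 ms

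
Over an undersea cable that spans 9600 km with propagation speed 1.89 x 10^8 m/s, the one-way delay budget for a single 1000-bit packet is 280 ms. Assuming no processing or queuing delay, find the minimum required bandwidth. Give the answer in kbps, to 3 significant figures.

Propagation delay = 9600000 / 189000000 = 50.7937 ms.
Transmission budget = 280 − 50.7937 = 229.206 ms.
R ≥ L / t_tx = 1000 bits / 0.229206 s = 4.36 kbps.

4.36 kbps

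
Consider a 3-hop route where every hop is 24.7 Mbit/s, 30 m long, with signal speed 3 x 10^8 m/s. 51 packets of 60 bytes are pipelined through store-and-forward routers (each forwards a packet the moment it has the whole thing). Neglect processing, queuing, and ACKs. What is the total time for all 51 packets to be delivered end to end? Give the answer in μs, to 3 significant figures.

Per-hop transmission t_tx = L/R = 480/24700000 = 19.4332 μs.
Per-hop propagation t_prop = 30/300000000 = 0.1 μs.
Pipeline fill: first packet needs 3·t_tx to clear all hops; remaining 50 packets each add one t_tx.
Total = (3+51-1)·t_tx + 3·t_prop = 53·19.4332 + 3·0.1 = 1030 μs.

1030 μs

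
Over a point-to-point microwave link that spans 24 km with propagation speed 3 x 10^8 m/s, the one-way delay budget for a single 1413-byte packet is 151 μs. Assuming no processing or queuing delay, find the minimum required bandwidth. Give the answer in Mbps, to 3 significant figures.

L = 11304 bits.
Propagation delay = 24000 / 300000000 = 80 μs.
Transmission budget = 151 − 80 = 71 μs.
R ≥ L / t_tx = 11304 bits / 7.1e-05 s = 159 Mbps.

159 Mbps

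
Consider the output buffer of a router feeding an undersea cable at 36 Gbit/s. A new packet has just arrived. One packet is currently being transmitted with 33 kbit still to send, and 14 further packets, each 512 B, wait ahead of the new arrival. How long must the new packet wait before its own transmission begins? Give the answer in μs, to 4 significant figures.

Each queued packet: L/R = 4096/36000000000 = 0.113778 μs.
14 queued → 1.59289 μs.
Plus remaining 33000 bits of current packet: 0.916667 μs.
Queuing delay = 2.510 μs.

2.510 μs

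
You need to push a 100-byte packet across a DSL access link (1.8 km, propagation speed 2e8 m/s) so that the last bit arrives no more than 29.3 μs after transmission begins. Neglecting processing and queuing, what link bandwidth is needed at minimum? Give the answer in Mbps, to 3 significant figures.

39.4 Mbps

L = 800 bits.
Propagation delay = 1800 / 200000000 = 9 μs.
Transmission budget = 29.3 − 9 = 20.3 μs.
R ≥ L / t_tx = 800 bits / 2.03e-05 s = 39.4 Mbps.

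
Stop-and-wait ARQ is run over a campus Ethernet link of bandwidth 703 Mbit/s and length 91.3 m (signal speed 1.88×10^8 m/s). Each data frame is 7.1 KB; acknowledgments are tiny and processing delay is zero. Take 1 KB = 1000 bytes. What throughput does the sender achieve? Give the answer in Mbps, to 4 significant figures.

694.6 Mbps

t_tx = L/R = 56800/703000000 = 8.07966e-05 s.
t_prop = 91.3/188000000 = 4.85638e-07 s; RTT = 9.71277e-07 s.
Cycle = t_tx + RTT = 8.17679e-05 s.
Throughput = L / cycle = 56800 / 8.17679e-05 = 694.6 Mbps.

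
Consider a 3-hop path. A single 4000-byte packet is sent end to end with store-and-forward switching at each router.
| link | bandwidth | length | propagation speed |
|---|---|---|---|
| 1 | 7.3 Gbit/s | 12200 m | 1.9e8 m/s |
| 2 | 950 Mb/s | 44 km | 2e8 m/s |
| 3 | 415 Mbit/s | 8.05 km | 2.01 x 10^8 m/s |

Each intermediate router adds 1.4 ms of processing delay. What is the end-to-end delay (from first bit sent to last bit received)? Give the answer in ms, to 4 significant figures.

L = 4000 × 8 = 32000 bits.
Transmission delays (L/R per hop): 0.00438356, 0.0336842, 0.0771084 ms; sum = 0.115176 ms.
Propagation delays (d/s per hop): 0.0642105, 0.22, 0.0400498 ms; sum = 0.32426 ms.
Processing at 2 router(s): 2 × 1.4 ms = 2.8 ms.
End-to-end = 3.239 ms.

3.239 ms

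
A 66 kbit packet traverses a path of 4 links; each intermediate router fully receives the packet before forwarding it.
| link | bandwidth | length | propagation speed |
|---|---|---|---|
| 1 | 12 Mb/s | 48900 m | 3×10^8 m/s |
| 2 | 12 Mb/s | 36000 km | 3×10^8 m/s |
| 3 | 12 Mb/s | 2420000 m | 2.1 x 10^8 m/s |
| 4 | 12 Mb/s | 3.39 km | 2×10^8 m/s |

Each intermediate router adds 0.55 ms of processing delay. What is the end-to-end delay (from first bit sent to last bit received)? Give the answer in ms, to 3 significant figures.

155 ms

L = 66000 bits.
Transmission delay per hop = L/R = 66000/12000000 = 5.5 ms; 4 hops → 22 ms.
Propagation delays (d/s per hop): 0.163, 120, 11.5238, 0.01695 ms; sum = 131.704 ms.
Processing at 3 router(s): 3 × 0.55 ms = 1.65 ms.
End-to-end = 155 ms.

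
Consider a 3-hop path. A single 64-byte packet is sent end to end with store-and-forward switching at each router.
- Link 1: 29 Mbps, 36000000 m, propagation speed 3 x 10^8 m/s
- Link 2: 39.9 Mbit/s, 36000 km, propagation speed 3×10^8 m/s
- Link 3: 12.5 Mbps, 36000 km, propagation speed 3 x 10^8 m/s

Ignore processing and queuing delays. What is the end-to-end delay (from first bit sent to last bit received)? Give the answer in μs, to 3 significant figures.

L = 64 × 8 = 512 bits.
Transmission delays (L/R per hop): 17.6552, 12.8321, 40.96 μs; sum = 71.4473 μs.
Propagation delays (d/s per hop): 120000, 120000, 120000 μs; sum = 360000 μs.
End-to-end = 360000 μs.

360000 μs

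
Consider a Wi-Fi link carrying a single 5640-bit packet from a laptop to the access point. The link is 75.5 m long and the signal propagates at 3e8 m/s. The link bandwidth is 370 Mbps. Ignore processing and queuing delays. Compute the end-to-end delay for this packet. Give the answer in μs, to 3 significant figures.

Transmission delay = L/R = 5640 / 370000000 = 15.2432 μs.
Propagation delay = d/s = 75.5 m / 300000000 m/s = 0.251667 μs.
Total = 15.5 μs.

15.5 μs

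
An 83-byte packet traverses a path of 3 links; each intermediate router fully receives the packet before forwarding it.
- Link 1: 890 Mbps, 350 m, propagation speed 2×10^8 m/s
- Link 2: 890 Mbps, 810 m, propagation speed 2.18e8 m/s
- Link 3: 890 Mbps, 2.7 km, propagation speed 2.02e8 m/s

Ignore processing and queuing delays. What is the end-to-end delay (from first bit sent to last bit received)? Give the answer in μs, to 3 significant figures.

21.1 μs

L = 83 × 8 = 664 bits.
Transmission delay per hop = L/R = 664/890000000 = 0.746067 μs; 3 hops → 2.2382 μs.
Propagation delays (d/s per hop): 1.75, 3.7156, 13.3663 μs; sum = 18.8319 μs.
End-to-end = 21.1 μs.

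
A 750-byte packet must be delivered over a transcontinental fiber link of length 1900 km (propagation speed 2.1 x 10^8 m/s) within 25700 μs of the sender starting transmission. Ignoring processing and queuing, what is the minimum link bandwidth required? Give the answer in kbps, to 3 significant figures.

L = 6000 bits.
Propagation delay = 1900000 / 210000000 = 9047.62 μs.
Transmission budget = 25700 − 9047.62 = 16652.4 μs.
R ≥ L / t_tx = 6000 bits / 0.0166524 s = 360 kbps.

360 kbps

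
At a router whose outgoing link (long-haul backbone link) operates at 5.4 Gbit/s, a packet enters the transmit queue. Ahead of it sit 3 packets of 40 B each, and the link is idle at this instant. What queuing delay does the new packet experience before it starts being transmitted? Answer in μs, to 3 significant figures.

Each queued packet: L/R = 320/5400000000 = 0.0592593 μs.
3 queued → 0.177778 μs.
Queuing delay = 0.178 μs.

0.178 μs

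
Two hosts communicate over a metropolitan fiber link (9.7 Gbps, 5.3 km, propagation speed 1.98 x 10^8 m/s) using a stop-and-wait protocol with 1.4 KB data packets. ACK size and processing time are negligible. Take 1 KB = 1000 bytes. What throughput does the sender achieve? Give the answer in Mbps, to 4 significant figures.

t_tx = L/R = 11200/9700000000 = 1.15464e-06 s.
t_prop = 5300/198000000 = 2.67677e-05 s; RTT = 5.35354e-05 s.
Cycle = t_tx + RTT = 5.469e-05 s.
Throughput = L / cycle = 11200 / 5.469e-05 = 204.8 Mbps.

204.8 Mbps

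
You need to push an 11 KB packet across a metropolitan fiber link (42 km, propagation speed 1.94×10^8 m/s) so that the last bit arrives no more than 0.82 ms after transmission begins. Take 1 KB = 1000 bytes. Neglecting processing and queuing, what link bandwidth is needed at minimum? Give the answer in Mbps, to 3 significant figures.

L = 88000 bits.
Propagation delay = 42000 / 194000000 = 0.216495 ms.
Transmission budget = 0.82 − 0.216495 = 0.603505 ms.
R ≥ L / t_tx = 88000 bits / 0.000603505 s = 146 Mbps.

146 Mbps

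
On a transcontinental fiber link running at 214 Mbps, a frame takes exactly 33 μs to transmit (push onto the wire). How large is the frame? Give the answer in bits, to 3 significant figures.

7060 bits

L = R × t_tx = 214000000 b/s × 3.3e-05 s = 7062 bits.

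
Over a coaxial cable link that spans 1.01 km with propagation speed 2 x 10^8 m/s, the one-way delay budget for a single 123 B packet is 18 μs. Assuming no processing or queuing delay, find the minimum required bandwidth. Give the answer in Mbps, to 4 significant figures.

75.98 Mbps

L = 984 bits.
Propagation delay = 1010 / 200000000 = 5.05 μs.
Transmission budget = 18 − 5.05 = 12.95 μs.
R ≥ L / t_tx = 984 bits / 1.295e-05 s = 75.98 Mbps.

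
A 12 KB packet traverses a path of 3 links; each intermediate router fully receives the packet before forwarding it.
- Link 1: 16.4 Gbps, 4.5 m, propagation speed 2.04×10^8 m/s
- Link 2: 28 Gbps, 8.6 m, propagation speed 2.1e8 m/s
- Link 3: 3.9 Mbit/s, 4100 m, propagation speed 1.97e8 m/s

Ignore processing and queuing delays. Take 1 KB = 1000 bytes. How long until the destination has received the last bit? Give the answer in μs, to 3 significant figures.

L = 96000 bits.
Transmission delays (L/R per hop): 5.85366, 3.42857, 24615.4 μs; sum = 24624.7 μs.
Propagation delays (d/s per hop): 0.0220588, 0.0409524, 20.8122 μs; sum = 20.8752 μs.
End-to-end = 24600 μs.

24600 μs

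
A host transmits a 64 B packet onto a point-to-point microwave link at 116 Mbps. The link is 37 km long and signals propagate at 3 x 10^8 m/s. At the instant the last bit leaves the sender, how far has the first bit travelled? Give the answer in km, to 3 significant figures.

t_tx = L/R = 512/116000000 = 4.41379e-06 s.
Distance = s × t_tx = 300000000 × 4.41379e-06 = 1.32 km.

1.32 km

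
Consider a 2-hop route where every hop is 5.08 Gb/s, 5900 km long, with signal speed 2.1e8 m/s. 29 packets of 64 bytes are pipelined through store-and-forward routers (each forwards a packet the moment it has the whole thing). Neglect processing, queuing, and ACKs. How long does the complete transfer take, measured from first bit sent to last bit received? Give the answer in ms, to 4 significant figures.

Per-hop transmission t_tx = L/R = 512/5080000000 = 0.000100787 ms.
Per-hop propagation t_prop = 5900000/210000000 = 28.0952 ms.
Pipeline fill: first packet needs 2·t_tx to clear all hops; remaining 28 packets each add one t_tx.
Total = (2+29-1)·t_tx + 2·t_prop = 30·0.000100787 + 2·28.0952 = 56.19 ms.

56.19 ms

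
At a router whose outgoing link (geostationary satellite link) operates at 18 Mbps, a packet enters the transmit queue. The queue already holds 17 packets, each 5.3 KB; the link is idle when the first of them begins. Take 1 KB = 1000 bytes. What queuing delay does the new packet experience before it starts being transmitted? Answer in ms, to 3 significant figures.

40.0 ms

Each queued packet: L/R = 42400/18000000 = 2.35556 ms.
17 queued → 40.0444 ms.
Queuing delay = 40.0 ms.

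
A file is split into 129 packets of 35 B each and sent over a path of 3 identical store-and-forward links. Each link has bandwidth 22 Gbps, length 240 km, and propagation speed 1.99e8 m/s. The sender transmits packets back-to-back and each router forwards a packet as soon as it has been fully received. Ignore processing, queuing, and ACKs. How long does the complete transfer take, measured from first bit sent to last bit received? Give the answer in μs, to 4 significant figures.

Per-hop transmission t_tx = L/R = 280/22000000000 = 0.0127273 μs.
Per-hop propagation t_prop = 240000/199000000 = 1206.03 μs.
Pipeline fill: first packet needs 3·t_tx to clear all hops; remaining 128 packets each add one t_tx.
Total = (3+129-1)·t_tx + 3·t_prop = 131·0.0127273 + 3·1206.03 = 3620 μs.

3620 μs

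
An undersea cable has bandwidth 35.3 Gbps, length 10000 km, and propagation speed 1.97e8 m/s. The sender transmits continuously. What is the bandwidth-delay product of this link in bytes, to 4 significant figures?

224000000 bytes

Propagation delay = 10000000 / 197000000 = 0.0507614 s.
BDP = R × t_prop = 35300000000 × 0.0507614 = 1791880000 bits.
In bytes: 1791880000/8 = 224000000 bytes.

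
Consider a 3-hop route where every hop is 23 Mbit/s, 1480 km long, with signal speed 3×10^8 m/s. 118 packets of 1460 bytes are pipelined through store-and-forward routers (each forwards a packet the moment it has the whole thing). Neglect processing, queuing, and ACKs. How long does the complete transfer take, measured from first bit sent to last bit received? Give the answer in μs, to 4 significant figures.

Per-hop transmission t_tx = L/R = 11680/23000000 = 507.826 μs.
Per-hop propagation t_prop = 1480000/300000000 = 4933.33 μs.
Pipeline fill: first packet needs 3·t_tx to clear all hops; remaining 117 packets each add one t_tx.
Total = (3+118-1)·t_tx + 3·t_prop = 120·507.826 + 3·4933.33 = 75740 μs.

75740 μs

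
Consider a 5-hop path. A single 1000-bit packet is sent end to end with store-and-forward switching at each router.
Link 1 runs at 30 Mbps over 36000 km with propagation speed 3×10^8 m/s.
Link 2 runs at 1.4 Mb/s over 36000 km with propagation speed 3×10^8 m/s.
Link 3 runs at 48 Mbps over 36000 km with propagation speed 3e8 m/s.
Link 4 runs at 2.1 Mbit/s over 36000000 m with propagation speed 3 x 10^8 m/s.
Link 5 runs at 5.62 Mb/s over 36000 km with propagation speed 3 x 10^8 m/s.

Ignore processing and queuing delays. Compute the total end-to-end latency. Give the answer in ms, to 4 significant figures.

Transmission delays (L/R per hop): 0.0333333, 0.714286, 0.0208333, 0.47619, 0.177936 ms; sum = 1.42258 ms.
Propagation delays (d/s per hop): 120, 120, 120, 120, 120 ms; sum = 600 ms.
End-to-end = 601.4 ms.

601.4 ms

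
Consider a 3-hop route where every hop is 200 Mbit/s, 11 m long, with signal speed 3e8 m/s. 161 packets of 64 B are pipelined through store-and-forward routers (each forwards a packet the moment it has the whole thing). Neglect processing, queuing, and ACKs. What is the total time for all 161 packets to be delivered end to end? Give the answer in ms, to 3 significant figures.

Per-hop transmission t_tx = L/R = 512/200000000 = 0.00256 ms.
Per-hop propagation t_prop = 11/300000000 = 3.66667e-05 ms.
Pipeline fill: first packet needs 3·t_tx to clear all hops; remaining 160 packets each add one t_tx.
Total = (3+161-1)·t_tx + 3·t_prop = 163·0.00256 + 3·3.66667e-05 = 0.417 ms.

0.417 ms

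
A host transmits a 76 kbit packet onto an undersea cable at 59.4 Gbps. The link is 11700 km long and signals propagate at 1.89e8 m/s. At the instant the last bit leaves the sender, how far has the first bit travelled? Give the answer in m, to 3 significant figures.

t_tx = L/R = 76000/59400000000 = 1.27946e-06 s.
Distance = s × t_tx = 189000000 × 1.27946e-06 = 242 m.

242 m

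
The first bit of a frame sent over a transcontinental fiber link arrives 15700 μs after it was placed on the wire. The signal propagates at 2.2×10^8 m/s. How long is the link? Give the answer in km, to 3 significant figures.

3450 km

d = s × t_prop = 2.2e+08 × 0.0157 = 3450 km.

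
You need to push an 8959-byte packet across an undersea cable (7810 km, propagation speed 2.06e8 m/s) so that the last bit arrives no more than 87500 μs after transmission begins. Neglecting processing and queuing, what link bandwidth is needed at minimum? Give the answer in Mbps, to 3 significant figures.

1.45 Mbps

L = 71672 bits.
Propagation delay = 7810000 / 206000000 = 37912.6 μs.
Transmission budget = 87500 − 37912.6 = 49587.4 μs.
R ≥ L / t_tx = 71672 bits / 0.0495874 s = 1.45 Mbps.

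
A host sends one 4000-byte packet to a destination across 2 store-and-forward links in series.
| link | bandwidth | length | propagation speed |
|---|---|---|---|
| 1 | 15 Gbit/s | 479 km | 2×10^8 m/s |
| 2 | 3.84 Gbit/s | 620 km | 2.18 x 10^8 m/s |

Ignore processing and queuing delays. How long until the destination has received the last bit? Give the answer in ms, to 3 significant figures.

5.25 ms

L = 4000 × 8 = 32000 bits.
Transmission delays (L/R per hop): 0.00213333, 0.00833333 ms; sum = 0.0104667 ms.
Propagation delays (d/s per hop): 2.395, 2.84404 ms; sum = 5.23904 ms.
End-to-end = 5.25 ms.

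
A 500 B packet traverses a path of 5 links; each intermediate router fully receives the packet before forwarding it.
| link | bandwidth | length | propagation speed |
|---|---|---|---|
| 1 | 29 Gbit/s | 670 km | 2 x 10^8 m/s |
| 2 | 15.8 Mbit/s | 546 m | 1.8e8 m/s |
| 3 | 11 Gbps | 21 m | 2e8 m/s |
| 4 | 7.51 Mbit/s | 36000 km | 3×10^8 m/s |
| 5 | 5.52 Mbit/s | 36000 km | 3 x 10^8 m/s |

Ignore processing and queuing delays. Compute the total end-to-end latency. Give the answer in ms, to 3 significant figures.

L = 500 × 8 = 4000 bits.
Transmission delays (L/R per hop): 0.000137931, 0.253165, 0.000363636, 0.532623, 0.724638 ms; sum = 1.51093 ms.
Propagation delays (d/s per hop): 3.35, 0.00303333, 0.000105, 120, 120 ms; sum = 243.353 ms.
End-to-end = 245 ms.

245 ms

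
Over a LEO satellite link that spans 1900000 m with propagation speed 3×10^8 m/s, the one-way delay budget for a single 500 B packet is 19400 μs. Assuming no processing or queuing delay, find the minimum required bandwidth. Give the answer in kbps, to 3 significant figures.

L = 4000 bits.
Propagation delay = 1900000 / 300000000 = 6333.33 μs.
Transmission budget = 19400 − 6333.33 = 13066.7 μs.
R ≥ L / t_tx = 4000 bits / 0.0130667 s = 306 kbps.

306 kbps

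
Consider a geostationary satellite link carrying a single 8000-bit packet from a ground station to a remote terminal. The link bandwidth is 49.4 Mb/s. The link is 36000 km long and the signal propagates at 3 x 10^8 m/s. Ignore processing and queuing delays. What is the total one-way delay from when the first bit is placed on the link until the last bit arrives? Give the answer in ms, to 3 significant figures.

120 ms

Transmission delay = L/R = 8000 / 49400000 = 0.161943 ms.
Propagation delay = d/s = 36000000 m / 300000000 m/s = 120 ms.
Total = 120 ms.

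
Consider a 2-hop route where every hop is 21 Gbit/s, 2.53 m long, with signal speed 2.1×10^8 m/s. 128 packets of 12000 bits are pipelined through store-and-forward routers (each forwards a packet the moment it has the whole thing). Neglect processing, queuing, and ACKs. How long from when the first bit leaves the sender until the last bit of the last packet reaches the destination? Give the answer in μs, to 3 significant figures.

Per-hop transmission t_tx = L/R = 12000/21000000000 = 0.571429 μs.
Per-hop propagation t_prop = 2.53/210000000 = 0.0120476 μs.
Pipeline fill: first packet needs 2·t_tx to clear all hops; remaining 127 packets each add one t_tx.
Total = (2+128-1)·t_tx + 2·t_prop = 129·0.571429 + 2·0.0120476 = 73.7 μs.

73.7 μs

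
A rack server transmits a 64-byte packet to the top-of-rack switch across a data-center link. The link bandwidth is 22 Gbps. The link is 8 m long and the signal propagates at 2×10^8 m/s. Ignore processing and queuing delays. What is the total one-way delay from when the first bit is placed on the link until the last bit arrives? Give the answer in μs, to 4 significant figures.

0.06327 μs

L = 64 × 8 = 512 bits.
Transmission delay = L/R = 512 / 22000000000 = 0.0232727 μs.
Propagation delay = d/s = 8 m / 200000000 m/s = 0.04 μs.
Total = 0.06327 μs.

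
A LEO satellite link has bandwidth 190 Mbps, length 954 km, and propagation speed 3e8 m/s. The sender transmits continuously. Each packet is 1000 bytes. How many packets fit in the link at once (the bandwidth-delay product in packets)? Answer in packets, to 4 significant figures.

Propagation delay = 954000 / 300000000 = 0.00318 s.
BDP = R × t_prop = 190000000 × 0.00318 = 604200 bits.
In packets of 8000 bits: 75.53 packets.

75.53 packets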